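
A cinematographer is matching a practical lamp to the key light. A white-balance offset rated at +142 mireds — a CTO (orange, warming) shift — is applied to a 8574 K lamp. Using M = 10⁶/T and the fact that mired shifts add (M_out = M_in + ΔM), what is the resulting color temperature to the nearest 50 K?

3850 K

M_in = 10⁶/8574 = 116.63 mireds.
M_out = 116.63 + (+142) = 258.63 mireds.
T_out = 10⁶/258.63 = 3866.5 K → 3850 K.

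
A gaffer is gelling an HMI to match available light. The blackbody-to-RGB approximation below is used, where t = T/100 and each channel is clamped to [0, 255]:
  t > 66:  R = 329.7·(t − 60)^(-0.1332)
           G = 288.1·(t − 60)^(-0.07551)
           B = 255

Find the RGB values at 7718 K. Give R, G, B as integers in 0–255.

R=226, G=232, B=255

t = 7718/100 = 77.18; the t > 66 branch applies.
R = 329.7·(77.18 − 60)^(-0.1332) = 329.7·17.18^(-0.1332) = 329.7·0.68469 = 225.743.
G = 288.1·(77.18 − 60)^(-0.07551) = 288.1·17.18^(-0.07551) = 288.1·0.80676 = 232.427.
B = 255 by definition for t > 66.
Rounded: (226, 232, 255).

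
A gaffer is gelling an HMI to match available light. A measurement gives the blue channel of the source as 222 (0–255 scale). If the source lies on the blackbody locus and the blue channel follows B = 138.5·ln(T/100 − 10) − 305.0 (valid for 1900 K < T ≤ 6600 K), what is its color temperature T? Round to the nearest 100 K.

5500 K

ln(t − 10) = (222 + 305.0) / 138.5 = 3.8051.
t − 10 = e^3.8051 = 44.928, so t = 54.928.
T = 100·t = 5493 K → 5500 K to the nearest 100 K.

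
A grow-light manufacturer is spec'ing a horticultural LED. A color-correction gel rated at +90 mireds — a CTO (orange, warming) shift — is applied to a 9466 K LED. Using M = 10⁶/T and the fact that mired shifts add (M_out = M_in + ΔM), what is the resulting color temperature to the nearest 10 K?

5110 K

M_in = 10⁶/9466 = 105.64 mireds.
M_out = 105.64 + (+90) = 195.64 mireds.
T_out = 10⁶/195.64 = 5111.4 K → 5110 K.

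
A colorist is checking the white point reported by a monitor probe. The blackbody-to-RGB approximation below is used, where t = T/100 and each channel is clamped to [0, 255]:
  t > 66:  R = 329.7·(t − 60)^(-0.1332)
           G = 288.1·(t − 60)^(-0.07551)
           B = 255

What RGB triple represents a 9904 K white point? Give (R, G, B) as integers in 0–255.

t = 9904/100 = 99.04; the t > 66 branch applies.
R = 329.7·(99.04 − 60)^(-0.1332) = 329.7·39.04^(-0.1332) = 329.7·0.61378 = 202.362.
G = 288.1·(99.04 − 60)^(-0.07551) = 288.1·39.04^(-0.07551) = 288.1·0.75827 = 218.458.
B = 255 by definition for t > 66.
Rounded: (202, 218, 255).

(202, 218, 255)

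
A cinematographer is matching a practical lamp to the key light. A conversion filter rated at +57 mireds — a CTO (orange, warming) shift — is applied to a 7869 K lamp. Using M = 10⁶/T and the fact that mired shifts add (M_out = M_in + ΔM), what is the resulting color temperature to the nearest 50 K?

5450 K

M_in = 10⁶/7869 = 127.08 mireds.
M_out = 127.08 + (+57) = 184.08 mireds.
T_out = 10⁶/184.08 = 5432.4 K → 5450 K.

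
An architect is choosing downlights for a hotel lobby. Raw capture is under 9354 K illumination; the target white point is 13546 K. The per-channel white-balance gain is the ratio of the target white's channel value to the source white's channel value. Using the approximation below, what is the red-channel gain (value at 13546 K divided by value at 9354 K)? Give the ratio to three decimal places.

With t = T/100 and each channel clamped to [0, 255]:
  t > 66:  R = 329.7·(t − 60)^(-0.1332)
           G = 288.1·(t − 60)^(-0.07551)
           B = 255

At 9354 K (t = 93.54):
  R = 329.7·(93.54 − 60)^(-0.1332) = 329.7·33.54^(-0.1332) = 329.7·0.62632 = 206.497.
At 13546 K (t = 135.46):
  R = 329.7·(135.46 − 60)^(-0.1332) = 329.7·75.46^(-0.1332) = 329.7·0.56220 = 185.356.
Gain = 185.356 / 206.497 = 0.8976 → 0.898.

0.898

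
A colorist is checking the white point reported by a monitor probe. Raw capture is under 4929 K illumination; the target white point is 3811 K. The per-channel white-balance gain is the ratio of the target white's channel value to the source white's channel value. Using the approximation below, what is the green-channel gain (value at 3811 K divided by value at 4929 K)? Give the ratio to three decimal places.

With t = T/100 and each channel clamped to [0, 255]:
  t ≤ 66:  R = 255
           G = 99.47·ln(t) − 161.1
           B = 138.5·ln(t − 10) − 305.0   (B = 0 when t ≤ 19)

0.887

At 4929 K (t = 49.29):
  G = 99.47·ln 49.29 − 161.1 = 99.47·3.8977 − 161.1 = 226.606.
At 3811 K (t = 38.11):
  G = 99.47·ln 38.11 − 161.1 = 99.47·3.6405 − 161.1 = 201.018.
Gain = 201.018 / 226.606 = 0.8871 → 0.887.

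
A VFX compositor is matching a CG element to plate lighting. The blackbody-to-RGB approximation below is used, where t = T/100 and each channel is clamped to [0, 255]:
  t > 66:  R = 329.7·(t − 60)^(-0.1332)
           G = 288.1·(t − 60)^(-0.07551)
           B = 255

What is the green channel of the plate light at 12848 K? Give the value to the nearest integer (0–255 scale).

t = 12848/100 = 128.48; the t > 66 branch applies.
G = 288.1·(128.48 − 60)^(-0.07551) = 288.1·68.48^(-0.07551) = 288.1·0.72677 = 209.382.
Rounded: 209.

209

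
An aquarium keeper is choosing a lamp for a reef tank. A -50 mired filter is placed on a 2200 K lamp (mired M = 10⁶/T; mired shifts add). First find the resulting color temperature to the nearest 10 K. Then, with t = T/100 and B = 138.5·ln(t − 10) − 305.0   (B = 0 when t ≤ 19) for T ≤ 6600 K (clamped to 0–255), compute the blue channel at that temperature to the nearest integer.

M_in = 10⁶/2200 = 454.55; M_out = 454.55 + (-50) = 404.55.
T_out = 10⁶/404.55 = 2471.9 K → 2470 K; t = 24.7.
B = 138.5·ln(24.7 − 10) − 305.0 = 138.5·ln 14.7 − 305.0 = 138.5·2.6878 − 305.0 = 67.267.
Rounded: 67.

67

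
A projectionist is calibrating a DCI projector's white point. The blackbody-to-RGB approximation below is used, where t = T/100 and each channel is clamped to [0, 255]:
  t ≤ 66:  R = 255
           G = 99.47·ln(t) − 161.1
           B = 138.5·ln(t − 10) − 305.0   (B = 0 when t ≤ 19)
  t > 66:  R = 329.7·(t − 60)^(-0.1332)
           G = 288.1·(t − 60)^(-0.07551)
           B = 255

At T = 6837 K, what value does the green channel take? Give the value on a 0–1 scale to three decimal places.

t = 6837/100 = 68.37; the t > 66 branch applies.
G = 288.1·(68.37 − 60)^(-0.07551) = 288.1·8.37^(-0.07551) = 288.1·0.85178 = 245.396.
On a 0–1 scale: 245.396/255 = 0.9623 → 0.962.

0.962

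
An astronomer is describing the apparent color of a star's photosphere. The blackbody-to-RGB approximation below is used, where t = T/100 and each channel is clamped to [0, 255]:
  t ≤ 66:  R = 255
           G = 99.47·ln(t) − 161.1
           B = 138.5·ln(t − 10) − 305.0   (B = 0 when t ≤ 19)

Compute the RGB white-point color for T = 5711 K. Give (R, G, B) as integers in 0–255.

t = 5711/100 = 57.11; the t ≤ 66 branch applies.
R = 255 by definition for t ≤ 66.
G = 99.47·ln 57.11 − 161.1 = 99.47·4.0450 − 161.1 = 241.254.
B = 138.5·ln(57.11 − 10) − 305.0 = 138.5·ln 47.11 − 305.0 = 138.5·3.8525 − 305.0 = 228.569.
Rounded: (255, 241, 229).

(255, 241, 229)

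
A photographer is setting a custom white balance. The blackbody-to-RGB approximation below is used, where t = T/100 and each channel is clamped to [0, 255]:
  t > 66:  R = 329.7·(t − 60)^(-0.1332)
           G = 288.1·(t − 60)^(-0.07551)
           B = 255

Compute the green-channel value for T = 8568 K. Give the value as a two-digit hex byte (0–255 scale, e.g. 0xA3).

0xE1

t = 8568/100 = 85.68; the t > 66 branch applies.
G = 288.1·(85.68 − 60)^(-0.07551) = 288.1·25.68^(-0.07551) = 288.1·0.78264 = 225.478.
Rounded: 225; in hex, 0xE1.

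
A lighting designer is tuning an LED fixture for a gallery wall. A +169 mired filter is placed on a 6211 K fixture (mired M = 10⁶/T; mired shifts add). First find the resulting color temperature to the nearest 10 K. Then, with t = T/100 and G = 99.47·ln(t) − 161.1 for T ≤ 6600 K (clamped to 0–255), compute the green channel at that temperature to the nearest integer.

178

M_in = 10⁶/6211 = 161.00; M_out = 161.00 + (+169) = 330.00.
T_out = 10⁶/330.00 = 3030.3 K → 3030 K; t = 30.3.
G = 99.47·ln 30.3 − 161.1 = 99.47·3.4111 − 161.1 = 178.207.
Rounded: 178.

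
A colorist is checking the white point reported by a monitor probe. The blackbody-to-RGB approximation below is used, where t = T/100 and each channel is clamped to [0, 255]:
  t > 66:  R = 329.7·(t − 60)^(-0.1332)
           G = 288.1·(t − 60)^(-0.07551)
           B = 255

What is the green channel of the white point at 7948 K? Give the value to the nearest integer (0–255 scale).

t = 7948/100 = 79.48; the t > 66 branch applies.
G = 288.1·(79.48 − 60)^(-0.07551) = 288.1·19.48^(-0.07551) = 288.1·0.79914 = 230.232.
Rounded: 230.

230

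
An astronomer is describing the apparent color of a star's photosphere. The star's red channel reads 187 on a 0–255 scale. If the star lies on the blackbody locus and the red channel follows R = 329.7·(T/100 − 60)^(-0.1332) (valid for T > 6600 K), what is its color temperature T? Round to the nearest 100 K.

13100 K

(t − 60)^(-0.1332) = 187/329.7 = 0.56718.
t − 60 = 0.56718^(1/-0.1332) = 0.56718^(-7.508) = 70.620, so t = 130.620.
T = 100·t = 13062 K → 13100 K to the nearest 100 K.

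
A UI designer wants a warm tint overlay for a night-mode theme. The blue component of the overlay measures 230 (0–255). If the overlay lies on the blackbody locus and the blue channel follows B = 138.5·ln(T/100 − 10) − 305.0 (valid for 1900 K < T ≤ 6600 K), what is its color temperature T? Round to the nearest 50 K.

ln(t − 10) = (230 + 305.0) / 138.5 = 3.8628.
t − 10 = e^3.8628 = 47.599, so t = 57.599.
T = 100·t = 5760 K → 5750 K to the nearest 50 K.

5750 K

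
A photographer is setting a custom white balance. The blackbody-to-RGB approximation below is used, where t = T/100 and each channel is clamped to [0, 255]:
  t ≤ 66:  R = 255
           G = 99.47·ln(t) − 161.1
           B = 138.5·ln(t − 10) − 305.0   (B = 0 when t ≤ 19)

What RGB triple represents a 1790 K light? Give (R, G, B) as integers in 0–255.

(255, 126, 0)

t = 1790/100 = 17.9; the t ≤ 66 branch applies.
R = 255 by definition for t ≤ 66.
G = 99.47·ln 17.9 − 161.1 = 99.47·2.8848 − 161.1 = 125.851.
t = 17.9 ≤ 19, so B = 0.
Rounded: (255, 126, 0).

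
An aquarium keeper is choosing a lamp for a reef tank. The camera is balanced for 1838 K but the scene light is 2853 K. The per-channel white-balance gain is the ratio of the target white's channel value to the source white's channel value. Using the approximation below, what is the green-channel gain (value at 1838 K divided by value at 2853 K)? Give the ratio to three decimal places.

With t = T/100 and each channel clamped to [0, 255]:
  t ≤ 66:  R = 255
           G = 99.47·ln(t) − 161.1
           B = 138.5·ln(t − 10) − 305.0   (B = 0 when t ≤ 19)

0.746

At 2853 K (t = 28.53):
  G = 99.47·ln 28.53 − 161.1 = 99.47·3.3510 − 161.1 = 172.220.
At 1838 K (t = 18.38):
  G = 99.47·ln 18.38 − 161.1 = 99.47·2.9113 − 161.1 = 128.483.
Gain = 128.483 / 172.220 = 0.7460 → 0.746.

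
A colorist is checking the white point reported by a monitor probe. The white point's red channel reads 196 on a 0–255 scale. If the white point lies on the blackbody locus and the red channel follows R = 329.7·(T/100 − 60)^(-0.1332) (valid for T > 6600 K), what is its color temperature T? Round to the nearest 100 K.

(t − 60)^(-0.1332) = 196/329.7 = 0.59448.
t − 60 = 0.59448^(1/-0.1332) = 0.59448^(-7.508) = 49.621, so t = 109.621.
T = 100·t = 10962 K → 11000 K to the nearest 100 K.

11000 K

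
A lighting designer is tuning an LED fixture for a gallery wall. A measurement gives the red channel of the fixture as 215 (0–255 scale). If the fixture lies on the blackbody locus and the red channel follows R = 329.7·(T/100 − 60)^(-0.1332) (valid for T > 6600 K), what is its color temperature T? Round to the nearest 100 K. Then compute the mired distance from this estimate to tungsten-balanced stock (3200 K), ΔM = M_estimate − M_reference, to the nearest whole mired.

-195 mireds

(t − 60)^(-0.1332) = 215/329.7 = 0.65211.
t − 60 = 0.65211^(1/-0.1332) = 0.65211^(-7.508) = 24.774, so t = 84.774.
T = 100·t = 8477 K → 8500 K to the nearest 100 K.
M_estimate = 10⁶/8500 = 117.65; M_reference = 10⁶/3200 = 312.50.
ΔM = 117.65 − 312.50 = -194.85 → -195 mireds.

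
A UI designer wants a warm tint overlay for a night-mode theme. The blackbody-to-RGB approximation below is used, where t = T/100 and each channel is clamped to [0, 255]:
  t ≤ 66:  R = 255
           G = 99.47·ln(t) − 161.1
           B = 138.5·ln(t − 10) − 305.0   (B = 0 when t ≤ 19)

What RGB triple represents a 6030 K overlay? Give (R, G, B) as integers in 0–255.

(255, 247, 238)

t = 6030/100 = 60.3; the t ≤ 66 branch applies.
R = 255 by definition for t ≤ 66.
G = 99.47·ln 60.3 − 161.1 = 99.47·4.0993 − 161.1 = 246.661.
B = 138.5·ln(60.3 − 10) − 305.0 = 138.5·ln 50.3 − 305.0 = 138.5·3.9180 − 305.0 = 237.644.
Rounded: (255, 247, 238).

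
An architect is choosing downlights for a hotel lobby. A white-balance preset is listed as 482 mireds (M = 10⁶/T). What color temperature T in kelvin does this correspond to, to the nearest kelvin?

2075 K

T = 10⁶ / 482 = 2074.69 K → 2075 K.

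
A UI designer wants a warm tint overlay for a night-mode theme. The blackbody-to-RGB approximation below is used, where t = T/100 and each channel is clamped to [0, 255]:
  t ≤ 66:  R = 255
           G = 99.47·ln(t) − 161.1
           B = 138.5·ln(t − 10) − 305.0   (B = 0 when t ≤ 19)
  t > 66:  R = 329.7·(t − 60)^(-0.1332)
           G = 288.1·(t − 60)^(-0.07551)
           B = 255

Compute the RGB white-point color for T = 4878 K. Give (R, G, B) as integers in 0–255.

t = 4878/100 = 48.78; the t ≤ 66 branch applies.
R = 255 by definition for t ≤ 66.
G = 99.47·ln 48.78 − 161.1 = 99.47·3.8873 − 161.1 = 225.572.
B = 138.5·ln(48.78 − 10) − 305.0 = 138.5·ln 38.78 − 305.0 = 138.5·3.6579 − 305.0 = 201.620.
Rounded: (255, 226, 202).

(255, 226, 202)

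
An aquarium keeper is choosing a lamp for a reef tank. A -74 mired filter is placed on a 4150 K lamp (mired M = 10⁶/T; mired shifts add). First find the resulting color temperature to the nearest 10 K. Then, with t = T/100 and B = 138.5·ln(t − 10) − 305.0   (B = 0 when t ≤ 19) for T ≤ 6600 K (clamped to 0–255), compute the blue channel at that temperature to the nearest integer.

M_in = 10⁶/4150 = 240.96; M_out = 240.96 + (-74) = 166.96.
T_out = 10⁶/166.96 = 5989.3 K → 5990 K; t = 59.9.
B = 138.5·ln(59.9 − 10) − 305.0 = 138.5·ln 49.9 − 305.0 = 138.5·3.9100 − 305.0 = 236.538.
Rounded: 237.

237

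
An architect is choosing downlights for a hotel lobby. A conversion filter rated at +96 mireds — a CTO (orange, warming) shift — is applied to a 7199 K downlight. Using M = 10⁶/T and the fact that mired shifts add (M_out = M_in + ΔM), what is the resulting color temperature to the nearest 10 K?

4260 K

M_in = 10⁶/7199 = 138.91 mireds.
M_out = 138.91 + (+96) = 234.91 mireds.
T_out = 10⁶/234.91 = 4257.0 K → 4260 K.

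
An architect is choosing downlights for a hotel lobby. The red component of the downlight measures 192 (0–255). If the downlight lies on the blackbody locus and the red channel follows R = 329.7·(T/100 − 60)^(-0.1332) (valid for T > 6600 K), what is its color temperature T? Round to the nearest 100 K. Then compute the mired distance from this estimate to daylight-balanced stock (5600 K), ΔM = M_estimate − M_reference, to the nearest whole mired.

(t − 60)^(-0.1332) = 192/329.7 = 0.58235.
t − 60 = 0.58235^(1/-0.1332) = 0.58235^(-7.508) = 57.929, so t = 117.929.
T = 100·t = 11793 K → 11800 K to the nearest 100 K.
M_estimate = 10⁶/11800 = 84.75; M_reference = 10⁶/5600 = 178.57.
ΔM = 84.75 − 178.57 = -93.83 → -94 mireds.

-94 mireds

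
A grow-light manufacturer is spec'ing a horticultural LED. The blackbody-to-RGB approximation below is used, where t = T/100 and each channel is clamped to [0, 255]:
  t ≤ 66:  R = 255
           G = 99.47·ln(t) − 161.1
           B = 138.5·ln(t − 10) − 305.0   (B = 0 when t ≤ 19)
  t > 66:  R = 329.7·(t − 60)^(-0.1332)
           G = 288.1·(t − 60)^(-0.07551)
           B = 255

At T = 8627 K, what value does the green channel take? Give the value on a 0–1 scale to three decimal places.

0.883

t = 8627/100 = 86.27; the t > 66 branch applies.
G = 288.1·(86.27 − 60)^(-0.07551) = 288.1·26.27^(-0.07551) = 288.1·0.78130 = 225.092.
On a 0–1 scale: 225.092/255 = 0.8827 → 0.883.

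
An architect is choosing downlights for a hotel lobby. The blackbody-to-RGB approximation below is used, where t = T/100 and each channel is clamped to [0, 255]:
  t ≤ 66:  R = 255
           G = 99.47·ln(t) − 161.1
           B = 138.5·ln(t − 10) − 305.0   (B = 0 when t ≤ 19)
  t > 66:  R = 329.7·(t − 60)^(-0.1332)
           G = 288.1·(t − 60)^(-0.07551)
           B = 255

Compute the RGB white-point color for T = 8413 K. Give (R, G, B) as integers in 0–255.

t = 8413/100 = 84.13; the t > 66 branch applies.
R = 329.7·(84.13 − 60)^(-0.1332) = 329.7·24.13^(-0.1332) = 329.7·0.65440 = 215.756.
G = 288.1·(84.13 − 60)^(-0.07551) = 288.1·24.13^(-0.07551) = 288.1·0.78633 = 226.541.
B = 255 by definition for t > 66.
Rounded: (216, 227, 255).

(216, 227, 255)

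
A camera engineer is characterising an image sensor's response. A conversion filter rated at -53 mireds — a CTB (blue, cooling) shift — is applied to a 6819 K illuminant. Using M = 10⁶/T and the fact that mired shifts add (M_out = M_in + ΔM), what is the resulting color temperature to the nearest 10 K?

M_in = 10⁶/6819 = 146.65 mireds.
M_out = 146.65 + (-53) = 93.65 mireds.
T_out = 10⁶/93.65 = 10678.2 K → 10680 K.

10680 K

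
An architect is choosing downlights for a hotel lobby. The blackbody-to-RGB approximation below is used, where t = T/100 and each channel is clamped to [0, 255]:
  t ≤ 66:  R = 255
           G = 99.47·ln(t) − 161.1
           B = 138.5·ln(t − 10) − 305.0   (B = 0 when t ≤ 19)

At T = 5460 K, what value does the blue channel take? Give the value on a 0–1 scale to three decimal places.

t = 5460/100 = 54.6; the t ≤ 66 branch applies.
B = 138.5·ln(54.6 − 10) − 305.0 = 138.5·ln 44.6 − 305.0 = 138.5·3.7977 − 305.0 = 220.986.
On a 0–1 scale: 220.986/255 = 0.8666 → 0.867.

0.867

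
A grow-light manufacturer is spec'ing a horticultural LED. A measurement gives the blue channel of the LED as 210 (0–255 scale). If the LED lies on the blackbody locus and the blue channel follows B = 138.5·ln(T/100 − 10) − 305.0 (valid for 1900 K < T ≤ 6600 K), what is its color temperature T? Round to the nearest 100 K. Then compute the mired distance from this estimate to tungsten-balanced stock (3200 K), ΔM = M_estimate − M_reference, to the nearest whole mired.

ln(t − 10) = (210 + 305.0) / 138.5 = 3.7184.
t − 10 = e^3.7184 = 41.199, so t = 51.199.
T = 100·t = 5120 K → 5100 K to the nearest 100 K.
M_estimate = 10⁶/5100 = 196.08; M_reference = 10⁶/3200 = 312.50.
ΔM = 196.08 − 312.50 = -116.42 → -116 mireds.

-116 mireds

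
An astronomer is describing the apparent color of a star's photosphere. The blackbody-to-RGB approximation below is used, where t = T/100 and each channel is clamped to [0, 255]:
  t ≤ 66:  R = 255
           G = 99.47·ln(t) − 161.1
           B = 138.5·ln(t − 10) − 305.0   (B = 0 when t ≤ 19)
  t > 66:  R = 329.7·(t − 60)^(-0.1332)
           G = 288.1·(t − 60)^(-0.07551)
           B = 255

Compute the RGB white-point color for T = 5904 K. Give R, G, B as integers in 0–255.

R=255, G=245, B=234

t = 5904/100 = 59.04; the t ≤ 66 branch applies.
R = 255 by definition for t ≤ 66.
G = 99.47·ln 59.04 − 161.1 = 99.47·4.0782 − 161.1 = 244.560.
B = 138.5·ln(59.04 − 10) − 305.0 = 138.5·ln 49.04 − 305.0 = 138.5·3.8926 − 305.0 = 234.130.
Rounded: (255, 245, 234).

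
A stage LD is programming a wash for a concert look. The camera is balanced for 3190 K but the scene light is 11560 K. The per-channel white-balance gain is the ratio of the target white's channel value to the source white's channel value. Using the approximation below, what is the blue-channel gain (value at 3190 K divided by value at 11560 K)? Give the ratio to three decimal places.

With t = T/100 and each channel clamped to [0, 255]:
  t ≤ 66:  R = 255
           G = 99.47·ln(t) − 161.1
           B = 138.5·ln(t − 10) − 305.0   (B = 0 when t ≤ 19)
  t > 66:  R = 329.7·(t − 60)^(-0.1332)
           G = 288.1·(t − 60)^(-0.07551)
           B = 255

At 11560 K (t = 115.6):
  B = 255 by definition for t > 66.
At 3190 K (t = 31.9):
  B = 138.5·ln(31.9 − 10) − 305.0 = 138.5·ln 21.9 − 305.0 = 138.5·3.0865 − 305.0 = 122.478.
Gain = 122.478 / 255.000 = 0.4803 → 0.480.

0.480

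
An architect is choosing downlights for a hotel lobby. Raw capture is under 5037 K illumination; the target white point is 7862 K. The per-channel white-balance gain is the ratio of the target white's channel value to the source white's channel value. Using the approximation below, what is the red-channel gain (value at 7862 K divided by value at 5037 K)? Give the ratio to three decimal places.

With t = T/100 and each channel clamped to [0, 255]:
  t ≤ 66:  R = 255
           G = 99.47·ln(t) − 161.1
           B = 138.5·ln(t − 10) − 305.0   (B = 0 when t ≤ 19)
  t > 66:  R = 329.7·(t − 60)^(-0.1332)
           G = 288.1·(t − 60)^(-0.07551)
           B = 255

0.876

At 5037 K (t = 50.37):
  R = 255 by definition for t ≤ 66.
At 7862 K (t = 78.62):
  R = 329.7·(78.62 − 60)^(-0.1332) = 329.7·18.62^(-0.1332) = 329.7·0.67739 = 223.335.
Gain = 223.335 / 255.000 = 0.8758 → 0.876.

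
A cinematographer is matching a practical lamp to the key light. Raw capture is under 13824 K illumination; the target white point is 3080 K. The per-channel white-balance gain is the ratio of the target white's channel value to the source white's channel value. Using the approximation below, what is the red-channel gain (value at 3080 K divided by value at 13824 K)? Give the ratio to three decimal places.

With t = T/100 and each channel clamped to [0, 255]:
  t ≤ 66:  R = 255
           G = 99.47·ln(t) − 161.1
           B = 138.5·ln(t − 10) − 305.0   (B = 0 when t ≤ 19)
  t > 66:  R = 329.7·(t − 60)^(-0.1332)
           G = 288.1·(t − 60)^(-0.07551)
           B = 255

1.382

At 13824 K (t = 138.24):
  R = 329.7·(138.24 − 60)^(-0.1332) = 329.7·78.24^(-0.1332) = 329.7·0.55949 = 184.465.
At 3080 K (t = 30.8):
  R = 255 by definition for t ≤ 66.
Gain = 255.000 / 184.465 = 1.3824 → 1.382.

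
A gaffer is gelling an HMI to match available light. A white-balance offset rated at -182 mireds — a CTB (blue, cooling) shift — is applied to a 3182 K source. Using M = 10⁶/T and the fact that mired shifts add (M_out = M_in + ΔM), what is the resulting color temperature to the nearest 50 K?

7550 K

M_in = 10⁶/3182 = 314.27 mireds.
M_out = 314.27 + (-182) = 132.27 mireds.
T_out = 10⁶/132.27 = 7560.4 K → 7550 K.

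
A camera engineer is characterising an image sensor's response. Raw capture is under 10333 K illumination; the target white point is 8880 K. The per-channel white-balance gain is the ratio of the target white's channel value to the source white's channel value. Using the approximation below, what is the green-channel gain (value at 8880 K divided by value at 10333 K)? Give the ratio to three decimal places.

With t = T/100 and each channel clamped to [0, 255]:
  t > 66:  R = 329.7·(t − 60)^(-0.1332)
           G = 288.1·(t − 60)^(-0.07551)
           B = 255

1.031

At 10333 K (t = 103.33):
  G = 288.1·(103.33 − 60)^(-0.07551) = 288.1·43.33^(-0.07551) = 288.1·0.75233 = 216.745.
At 8880 K (t = 88.8):
  G = 288.1·(88.8 − 60)^(-0.07551) = 288.1·28.8^(-0.07551) = 288.1·0.77589 = 223.534.
Gain = 223.534 / 216.745 = 1.0313 → 1.031.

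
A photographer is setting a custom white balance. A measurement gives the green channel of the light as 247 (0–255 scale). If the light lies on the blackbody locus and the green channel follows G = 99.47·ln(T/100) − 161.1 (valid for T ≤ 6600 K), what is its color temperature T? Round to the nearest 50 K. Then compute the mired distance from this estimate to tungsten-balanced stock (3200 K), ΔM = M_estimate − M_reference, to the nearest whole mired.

ln t = (247 + 161.1) / 99.47 = 4.1027.
t = e^4.1027 = 60.506.
T = 100·t = 6051 K → 6050 K to the nearest 50 K.
M_estimate = 10⁶/6050 = 165.29; M_reference = 10⁶/3200 = 312.50.
ΔM = 165.29 − 312.50 = -147.21 → -147 mireds.

-147 mireds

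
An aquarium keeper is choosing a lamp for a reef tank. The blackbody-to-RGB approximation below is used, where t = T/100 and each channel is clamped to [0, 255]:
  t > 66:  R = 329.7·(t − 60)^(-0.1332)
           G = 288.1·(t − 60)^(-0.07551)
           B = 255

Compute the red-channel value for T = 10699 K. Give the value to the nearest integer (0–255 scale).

t = 10699/100 = 106.99; the t > 66 branch applies.
R = 329.7·(106.99 − 60)^(-0.1332) = 329.7·46.99^(-0.1332) = 329.7·0.59881 = 197.428.
Rounded: 197.

197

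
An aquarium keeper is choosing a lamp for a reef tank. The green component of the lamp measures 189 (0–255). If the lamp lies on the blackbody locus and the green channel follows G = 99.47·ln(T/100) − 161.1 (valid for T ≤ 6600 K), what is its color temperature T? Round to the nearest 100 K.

ln t = (189 + 161.1) / 99.47 = 3.5197.
t = e^3.5197 = 33.773.
T = 100·t = 3377 K → 3400 K to the nearest 100 K.

3400 K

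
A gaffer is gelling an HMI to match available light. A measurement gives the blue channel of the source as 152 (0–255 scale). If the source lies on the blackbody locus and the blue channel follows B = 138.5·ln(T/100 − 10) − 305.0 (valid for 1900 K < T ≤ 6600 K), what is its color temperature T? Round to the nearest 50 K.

3700 K

ln(t − 10) = (152 + 305.0) / 138.5 = 3.2996.
t − 10 = e^3.2996 = 27.103, so t = 37.103.
T = 100·t = 3710 K → 3700 K to the nearest 50 K.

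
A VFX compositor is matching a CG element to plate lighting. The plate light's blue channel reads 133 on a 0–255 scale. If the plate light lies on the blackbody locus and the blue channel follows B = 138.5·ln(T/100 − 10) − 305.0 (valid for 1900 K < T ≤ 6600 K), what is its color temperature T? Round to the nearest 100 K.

ln(t − 10) = (133 + 305.0) / 138.5 = 3.1625.
t − 10 = e^3.1625 = 23.629, so t = 33.629.
T = 100·t = 3363 K → 3400 K to the nearest 100 K.

3400 K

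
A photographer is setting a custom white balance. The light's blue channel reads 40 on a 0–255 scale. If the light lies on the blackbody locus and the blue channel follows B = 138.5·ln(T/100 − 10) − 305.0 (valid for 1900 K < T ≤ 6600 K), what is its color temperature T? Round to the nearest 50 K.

2200 K

ln(t − 10) = (40 + 305.0) / 138.5 = 2.4910.
t − 10 = e^2.4910 = 12.073, so t = 22.073.
T = 100·t = 2207 K → 2200 K to the nearest 50 K.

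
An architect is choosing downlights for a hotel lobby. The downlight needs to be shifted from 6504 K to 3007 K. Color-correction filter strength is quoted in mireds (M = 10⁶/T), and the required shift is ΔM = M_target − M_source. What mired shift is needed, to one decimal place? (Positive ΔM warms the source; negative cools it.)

M_source = 10⁶/6504 = 153.752; M_target = 10⁶/3007 = 332.557.
ΔM = 332.557 − 153.752 = 178.806 → +178.8 mireds, a warming shift.

+178.8 mireds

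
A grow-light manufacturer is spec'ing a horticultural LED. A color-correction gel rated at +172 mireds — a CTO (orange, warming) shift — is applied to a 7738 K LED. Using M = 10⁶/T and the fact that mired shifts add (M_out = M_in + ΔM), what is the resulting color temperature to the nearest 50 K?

M_in = 10⁶/7738 = 129.23 mireds.
M_out = 129.23 + (+172) = 301.23 mireds.
T_out = 10⁶/301.23 = 3319.7 K → 3300 K.

3300 K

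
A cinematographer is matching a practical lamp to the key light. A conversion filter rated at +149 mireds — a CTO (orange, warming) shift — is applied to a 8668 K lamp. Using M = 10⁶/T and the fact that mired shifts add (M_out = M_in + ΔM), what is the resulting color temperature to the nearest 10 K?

M_in = 10⁶/8668 = 115.37 mireds.
M_out = 115.37 + (+149) = 264.37 mireds.
T_out = 10⁶/264.37 = 3782.6 K → 3780 K.

3780 K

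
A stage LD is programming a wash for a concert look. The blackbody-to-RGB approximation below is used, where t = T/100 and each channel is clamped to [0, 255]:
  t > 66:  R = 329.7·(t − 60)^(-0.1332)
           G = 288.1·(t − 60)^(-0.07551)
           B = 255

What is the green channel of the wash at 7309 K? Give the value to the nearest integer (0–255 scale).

237

t = 7309/100 = 73.09; the t > 66 branch applies.
G = 288.1·(73.09 − 60)^(-0.07551) = 288.1·13.09^(-0.07551) = 288.1·0.82349 = 237.248.
Rounded: 237.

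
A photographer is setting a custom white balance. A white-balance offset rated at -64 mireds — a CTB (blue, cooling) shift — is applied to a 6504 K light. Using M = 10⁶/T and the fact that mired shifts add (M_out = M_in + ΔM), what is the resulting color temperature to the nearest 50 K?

11150 K

M_in = 10⁶/6504 = 153.75 mireds.
M_out = 153.75 + (-64) = 89.75 mireds.
T_out = 10⁶/89.75 = 11141.9 K → 11150 K.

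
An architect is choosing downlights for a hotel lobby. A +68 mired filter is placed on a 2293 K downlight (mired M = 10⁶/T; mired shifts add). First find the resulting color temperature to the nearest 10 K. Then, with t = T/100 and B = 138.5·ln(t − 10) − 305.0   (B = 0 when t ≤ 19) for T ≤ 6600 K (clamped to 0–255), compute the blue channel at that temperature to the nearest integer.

M_in = 10⁶/2293 = 436.11; M_out = 436.11 + (+68) = 504.11.
T_out = 10⁶/504.11 = 1983.7 K → 1980 K; t = 19.8.
B = 138.5·ln(19.8 − 10) − 305.0 = 138.5·ln 9.8 − 305.0 = 138.5·2.2824 − 305.0 = 11.110.
Rounded: 11.

11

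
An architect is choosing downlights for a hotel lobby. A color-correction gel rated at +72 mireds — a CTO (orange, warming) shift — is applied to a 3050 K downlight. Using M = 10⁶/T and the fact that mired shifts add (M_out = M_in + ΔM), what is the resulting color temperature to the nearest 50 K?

M_in = 10⁶/3050 = 327.87 mireds.
M_out = 327.87 + (+72) = 399.87 mireds.
T_out = 10⁶/399.87 = 2500.8 K → 2500 K.

2500 K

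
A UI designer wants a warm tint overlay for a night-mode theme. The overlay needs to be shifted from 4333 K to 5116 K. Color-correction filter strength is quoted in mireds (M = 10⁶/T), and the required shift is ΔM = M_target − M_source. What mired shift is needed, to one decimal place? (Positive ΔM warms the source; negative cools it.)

M_source = 10⁶/4333 = 230.787; M_target = 10⁶/5116 = 195.465.
ΔM = 195.465 − 230.787 = -35.322 → -35.3 mireds, a cooling shift.

-35.3 mireds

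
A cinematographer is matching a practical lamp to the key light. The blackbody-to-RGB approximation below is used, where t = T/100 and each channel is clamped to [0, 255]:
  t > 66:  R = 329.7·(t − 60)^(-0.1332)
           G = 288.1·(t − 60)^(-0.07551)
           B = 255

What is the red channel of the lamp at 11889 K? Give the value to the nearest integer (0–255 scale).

192

t = 11889/100 = 118.89; the t > 66 branch applies.
R = 329.7·(118.89 − 60)^(-0.1332) = 329.7·58.89^(-0.1332) = 329.7·0.58107 = 191.580.
Rounded: 192.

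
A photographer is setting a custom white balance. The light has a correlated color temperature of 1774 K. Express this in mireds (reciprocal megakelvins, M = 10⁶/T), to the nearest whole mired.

564 mireds

M = 10⁶ / 1774 = 563.698 → 564 mireds.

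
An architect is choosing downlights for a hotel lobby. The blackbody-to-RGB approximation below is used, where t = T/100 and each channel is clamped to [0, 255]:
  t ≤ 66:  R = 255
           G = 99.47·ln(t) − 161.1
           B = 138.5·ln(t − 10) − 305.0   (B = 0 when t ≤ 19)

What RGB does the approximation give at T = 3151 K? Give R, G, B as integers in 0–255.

R=255, G=182, B=120

t = 3151/100 = 31.51; the t ≤ 66 branch applies.
R = 255 by definition for t ≤ 66.
G = 99.47·ln 31.51 − 161.1 = 99.47·3.4503 − 161.1 = 182.102.
B = 138.5·ln(31.51 − 10) − 305.0 = 138.5·ln 21.51 − 305.0 = 138.5·3.0685 − 305.0 = 119.990.
Rounded: (255, 182, 120).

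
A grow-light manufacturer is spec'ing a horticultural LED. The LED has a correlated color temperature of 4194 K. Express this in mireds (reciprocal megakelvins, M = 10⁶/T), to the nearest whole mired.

M = 10⁶ / 4194 = 238.436 → 238 mireds.

238 mireds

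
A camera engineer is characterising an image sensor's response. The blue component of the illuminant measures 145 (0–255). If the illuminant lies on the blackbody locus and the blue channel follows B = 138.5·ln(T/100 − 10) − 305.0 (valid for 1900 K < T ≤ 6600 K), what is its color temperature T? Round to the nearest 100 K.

3600 K

ln(t − 10) = (145 + 305.0) / 138.5 = 3.2491.
t − 10 = e^3.2491 = 25.767, so t = 35.767.
T = 100·t = 3577 K → 3600 K to the nearest 100 K.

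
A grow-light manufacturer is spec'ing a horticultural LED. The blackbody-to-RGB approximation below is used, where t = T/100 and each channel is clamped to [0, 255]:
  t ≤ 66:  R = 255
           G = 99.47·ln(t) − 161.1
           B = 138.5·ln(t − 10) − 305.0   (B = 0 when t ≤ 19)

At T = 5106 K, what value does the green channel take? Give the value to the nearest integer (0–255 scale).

t = 5106/100 = 51.06; the t ≤ 66 branch applies.
G = 99.47·ln 51.06 − 161.1 = 99.47·3.9330 − 161.1 = 230.116.
Rounded: 230.

230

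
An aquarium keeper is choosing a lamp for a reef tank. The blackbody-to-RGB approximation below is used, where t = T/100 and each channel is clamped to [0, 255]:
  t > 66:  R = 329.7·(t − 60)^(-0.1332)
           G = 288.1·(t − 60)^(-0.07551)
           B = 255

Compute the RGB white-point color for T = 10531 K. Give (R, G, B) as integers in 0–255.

(198, 216, 255)

t = 10531/100 = 105.31; the t > 66 branch applies.
R = 329.7·(105.31 − 60)^(-0.1332) = 329.7·45.31^(-0.1332) = 329.7·0.60172 = 198.387.
G = 288.1·(105.31 − 60)^(-0.07551) = 288.1·45.31^(-0.07551) = 288.1·0.74979 = 216.015.
B = 255 by definition for t > 66.
Rounded: (198, 216, 255).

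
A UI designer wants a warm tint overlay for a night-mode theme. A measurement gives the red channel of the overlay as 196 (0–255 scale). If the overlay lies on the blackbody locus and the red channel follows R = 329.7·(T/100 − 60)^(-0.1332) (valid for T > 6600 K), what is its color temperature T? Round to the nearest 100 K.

(t − 60)^(-0.1332) = 196/329.7 = 0.59448.
t − 60 = 0.59448^(1/-0.1332) = 0.59448^(-7.508) = 49.621, so t = 109.621.
T = 100·t = 10962 K → 11000 K to the nearest 100 K.

11000 K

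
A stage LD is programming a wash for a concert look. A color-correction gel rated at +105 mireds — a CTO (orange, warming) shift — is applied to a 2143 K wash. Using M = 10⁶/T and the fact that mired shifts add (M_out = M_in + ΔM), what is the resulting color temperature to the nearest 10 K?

M_in = 10⁶/2143 = 466.64 mireds.
M_out = 466.64 + (+105) = 571.64 mireds.
T_out = 10⁶/571.64 = 1749.4 K → 1750 K.

1750 K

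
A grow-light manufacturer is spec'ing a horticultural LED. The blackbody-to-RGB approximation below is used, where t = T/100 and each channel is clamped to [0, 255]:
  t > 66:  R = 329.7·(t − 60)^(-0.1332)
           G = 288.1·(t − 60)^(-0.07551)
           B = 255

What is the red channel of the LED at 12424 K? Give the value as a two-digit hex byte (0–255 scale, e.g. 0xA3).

0xBD

t = 12424/100 = 124.24; the t > 66 branch applies.
R = 329.7·(124.24 − 60)^(-0.1332) = 329.7·64.24^(-0.1332) = 329.7·0.57438 = 189.374.
Rounded: 189; in hex, 0xBD.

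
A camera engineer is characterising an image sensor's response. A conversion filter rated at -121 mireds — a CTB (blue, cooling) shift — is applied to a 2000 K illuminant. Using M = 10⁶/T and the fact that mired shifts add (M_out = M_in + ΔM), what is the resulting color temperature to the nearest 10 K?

M_in = 10⁶/2000 = 500.00 mireds.
M_out = 500.00 + (-121) = 379.00 mireds.
T_out = 10⁶/379.00 = 2638.5 K → 2640 K.

2640 K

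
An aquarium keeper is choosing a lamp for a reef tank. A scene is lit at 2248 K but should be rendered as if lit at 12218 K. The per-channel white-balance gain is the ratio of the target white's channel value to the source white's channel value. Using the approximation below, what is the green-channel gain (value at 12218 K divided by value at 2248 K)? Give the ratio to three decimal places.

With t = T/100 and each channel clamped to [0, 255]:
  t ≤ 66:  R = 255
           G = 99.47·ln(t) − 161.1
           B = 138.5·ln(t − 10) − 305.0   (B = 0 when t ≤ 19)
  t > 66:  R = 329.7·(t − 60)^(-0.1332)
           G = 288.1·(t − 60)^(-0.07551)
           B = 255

1.420

At 2248 K (t = 22.48):
  G = 99.47·ln 22.48 − 161.1 = 99.47·3.1126 − 161.1 = 148.513.
At 12218 K (t = 122.18):
  G = 288.1·(122.18 − 60)^(-0.07551) = 288.1·62.18^(-0.07551) = 288.1·0.73208 = 210.914.
Gain = 210.914 / 148.513 = 1.4202 → 1.420.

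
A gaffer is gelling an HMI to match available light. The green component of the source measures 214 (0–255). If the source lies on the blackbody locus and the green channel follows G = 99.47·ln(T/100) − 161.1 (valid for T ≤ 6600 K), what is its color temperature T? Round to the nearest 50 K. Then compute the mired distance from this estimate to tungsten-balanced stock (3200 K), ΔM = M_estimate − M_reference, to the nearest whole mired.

-83 mireds

ln t = (214 + 161.1) / 99.47 = 3.7710.
t = e^3.7710 = 43.423.
T = 100·t = 4342 K → 4350 K to the nearest 50 K.
M_estimate = 10⁶/4350 = 229.89; M_reference = 10⁶/3200 = 312.50.
ΔM = 229.89 − 312.50 = -82.61 → -83 mireds.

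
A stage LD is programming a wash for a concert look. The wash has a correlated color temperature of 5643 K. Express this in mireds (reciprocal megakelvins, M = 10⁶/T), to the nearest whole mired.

M = 10⁶ / 5643 = 177.211 → 177 mireds.

177 mireds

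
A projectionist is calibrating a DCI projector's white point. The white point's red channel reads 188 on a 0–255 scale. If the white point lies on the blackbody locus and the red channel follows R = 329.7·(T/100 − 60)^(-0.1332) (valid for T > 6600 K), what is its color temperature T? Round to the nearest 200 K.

12800 K

(t − 60)^(-0.1332) = 188/329.7 = 0.57022.
t − 60 = 0.57022^(1/-0.1332) = 0.57022^(-7.508) = 67.848, so t = 127.848.
T = 100·t = 12785 K → 12800 K to the nearest 200 K.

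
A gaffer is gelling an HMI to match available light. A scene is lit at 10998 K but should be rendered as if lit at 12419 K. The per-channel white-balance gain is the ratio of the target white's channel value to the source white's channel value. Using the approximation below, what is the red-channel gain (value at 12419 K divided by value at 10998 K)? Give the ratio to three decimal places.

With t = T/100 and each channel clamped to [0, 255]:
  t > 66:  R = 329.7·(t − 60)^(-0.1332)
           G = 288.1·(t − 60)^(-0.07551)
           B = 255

At 10998 K (t = 109.98):
  R = 329.7·(109.98 − 60)^(-0.1332) = 329.7·49.98^(-0.1332) = 329.7·0.59391 = 195.812.
At 12419 K (t = 124.19):
  R = 329.7·(124.19 − 60)^(-0.1332) = 329.7·64.19^(-0.1332) = 329.7·0.57444 = 189.393.
Gain = 189.393 / 195.812 = 0.9672 → 0.967.

0.967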